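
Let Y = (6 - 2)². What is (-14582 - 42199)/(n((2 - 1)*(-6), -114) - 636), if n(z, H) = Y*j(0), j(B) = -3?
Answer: 6309/76 ≈ 83.013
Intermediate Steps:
Y = 16 (Y = 4² = 16)
n(z, H) = -48 (n(z, H) = 16*(-3) = -48)
(-14582 - 42199)/(n((2 - 1)*(-6), -114) - 636) = (-14582 - 42199)/(-48 - 636) = -56781/(-684) = -56781*(-1/684) = 6309/76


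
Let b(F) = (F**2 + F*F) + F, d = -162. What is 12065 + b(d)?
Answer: 64391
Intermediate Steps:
b(F) = F + 2*F**2 (b(F) = (F**2 + F**2) + F = 2*F**2 + F = F + 2*F**2)
12065 + b(d) = 12065 - 162*(1 + 2*(-162)) = 12065 - 162*(1 - 324) = 12065 - 162*(-323) = 12065 + 52326 = 64391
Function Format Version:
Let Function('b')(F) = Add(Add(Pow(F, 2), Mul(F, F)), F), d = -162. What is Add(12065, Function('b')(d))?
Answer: 64391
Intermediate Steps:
Function('b')(F) = Add(F, Mul(2, Pow(F, 2))) (Function('b')(F) = Add(Add(Pow(F, 2), Pow(F, 2)), F) = Add(Mul(2, Pow(F, 2)), F) = Add(F, Mul(2, Pow(F, 2))))
Add(12065, Function('b')(d)) = Add(12065, Mul(-162, Add(1, Mul(2, -162)))) = Add(12065, Mul(-162, Add(1, -324))) = Add(12065, Mul(-162, -323)) = Add(12065, 52326) = 64391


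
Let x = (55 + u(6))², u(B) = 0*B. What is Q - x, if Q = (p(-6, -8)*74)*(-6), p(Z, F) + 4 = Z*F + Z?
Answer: -19897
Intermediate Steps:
u(B) = 0
x = 3025 (x = (55 + 0)² = 55² = 3025)
p(Z, F) = -4 + Z + F*Z (p(Z, F) = -4 + (Z*F + Z) = -4 + (F*Z + Z) = -4 + (Z + F*Z) = -4 + Z + F*Z)
Q = -16872 (Q = ((-4 - 6 - 8*(-6))*74)*(-6) = ((-4 - 6 + 48)*74)*(-6) = (38*74)*(-6) = 2812*(-6) = -16872)
Q - x = -16872 - 1*3025 = -16872 - 3025 = -19897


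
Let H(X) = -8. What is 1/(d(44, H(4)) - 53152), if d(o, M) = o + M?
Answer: -1/53116 ≈ -1.8827e-5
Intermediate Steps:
d(o, M) = M + o
1/(d(44, H(4)) - 53152) = 1/((-8 + 44) - 53152) = 1/(36 - 53152) = 1/(-53116) = -1/53116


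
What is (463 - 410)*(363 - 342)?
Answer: 1113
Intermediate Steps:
(463 - 410)*(363 - 342) = 53*21 = 1113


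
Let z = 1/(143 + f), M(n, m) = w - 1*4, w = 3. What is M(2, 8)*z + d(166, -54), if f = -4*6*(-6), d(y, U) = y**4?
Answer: 217928610031/287 ≈ 7.5933e+8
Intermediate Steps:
f = 144 (f = -24*(-6) = 144)
M(n, m) = -1 (M(n, m) = 3 - 1*4 = 3 - 4 = -1)
z = 1/287 (z = 1/(143 + 144) = 1/287 ≈ 0.0034843)
M(2, 8)*z + d(166, -54) = -1*1/287 + 166**4 = -1/287 + 759333136 = 217928610031/287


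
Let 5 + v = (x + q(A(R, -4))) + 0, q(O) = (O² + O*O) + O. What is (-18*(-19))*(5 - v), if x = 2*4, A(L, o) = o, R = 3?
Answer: -8892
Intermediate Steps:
q(O) = O + 2*O² (q(O) = (O² + O²) + O = 2*O² + O = O + 2*O²)
x = 8
v = 31 (v = -5 + ((8 - 4*(1 + 2*(-4))) + 0) = -5 + ((8 - 4*(1 - 8)) + 0) = -5 + ((8 - 4*(-7)) + 0) = -5 + ((8 + 28) + 0) = -5 + (36 + 0) = -5 + 36 = 31)
(-18*(-19))*(5 - v) = (-18*(-19))*(5 - 1*31) = 342*(5 - 31) = 342*(-26) = -8892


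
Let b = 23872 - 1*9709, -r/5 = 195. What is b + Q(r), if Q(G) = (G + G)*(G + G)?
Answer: 3816663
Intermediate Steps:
r = -975 (r = -5*195 = -975)
Q(G) = 4*G² (Q(G) = (2*G)*(2*G) = 4*G²)
b = 14163 (b = 23872 - 9709 = 14163)
b + Q(r) = 14163 + 4*(-975)² = 14163 + 4*950625 = 14163 + 3802500 = 3816663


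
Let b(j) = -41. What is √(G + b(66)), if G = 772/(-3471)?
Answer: I*√496641093/3471 ≈ 6.4205*I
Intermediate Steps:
G = -772/3471 (G = 772*(-1/3471) = -772/3471 ≈ -0.22241)
√(G + b(66)) = √(-772/3471 - 41) = √(-143083/3471) = I*√496641093/3471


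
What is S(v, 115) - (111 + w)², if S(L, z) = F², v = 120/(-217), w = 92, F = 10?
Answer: -41109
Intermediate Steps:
v = -120/217 (v = 120*(-1/217) = -120/217 ≈ -0.55300)
S(L, z) = 100 (S(L, z) = 10² = 100)
S(v, 115) - (111 + w)² = 100 - (111 + 92)² = 100 - 1*203² = 100 - 1*41209 = 100 - 41209 = -41109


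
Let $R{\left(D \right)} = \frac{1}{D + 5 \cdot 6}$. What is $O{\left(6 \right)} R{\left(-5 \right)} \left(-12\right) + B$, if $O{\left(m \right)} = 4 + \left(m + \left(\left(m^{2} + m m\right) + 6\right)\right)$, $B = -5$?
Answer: $- \frac{1181}{25} \approx -47.24$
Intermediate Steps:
$R{\left(D \right)} = \frac{1}{30 + D}$ ($R{\left(D \right)} = \frac{1}{D + 30} = \frac{1}{30 + D}$)
$O{\left(m \right)} = 10 + m + 2 m^{2}$ ($O{\left(m \right)} = 4 + \left(m + \left(\left(m^{2} + m^{2}\right) + 6\right)\right) = 4 + \left(m + \left(2 m^{2} + 6\right)\right) = 4 + \left(m + \left(6 + 2 m^{2}\right)\right) = 4 + \left(6 + m + 2 m^{2}\right) = 10 + m + 2 m^{2}$)
$O{\left(6 \right)} R{\left(-5 \right)} \left(-12\right) + B = \left(10 + 6 + 2 \cdot 6^{2}\right) \frac{1}{30 - 5} \left(-12\right) - 5 = \left(10 + 6 + 2 \cdot 36\right) \frac{1}{25} \left(-12\right) - 5 = \left(10 + 6 + 72\right) \frac{1}{25} \left(-12\right) - 5 = 88 \left(- \frac{12}{25}\right) - 5 = - \frac{1056}{25} - 5 = - \frac{1181}{25}$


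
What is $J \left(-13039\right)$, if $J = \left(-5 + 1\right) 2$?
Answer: $104312$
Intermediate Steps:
$J = -8$ ($J = \left(-4\right) 2 = -8$)
$J \left(-13039\right) = \left(-8\right) \left(-13039\right) = 104312$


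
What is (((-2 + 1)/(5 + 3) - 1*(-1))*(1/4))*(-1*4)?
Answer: -7/8 ≈ -0.87500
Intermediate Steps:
(((-2 + 1)/(5 + 3) - 1*(-1))*(1/4))*(-1*4) = ((-1/8 + 1)*(1*(¼)))*(-4) = ((-1*⅛ + 1)*(¼))*(-4) = ((-⅛ + 1)*(¼))*(-4) = ((7/8)*(¼))*(-4) = (7/32)*(-4) = -7/8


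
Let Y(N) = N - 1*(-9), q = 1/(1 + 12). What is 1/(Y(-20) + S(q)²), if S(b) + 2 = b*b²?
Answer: -4826809/33796450 ≈ -0.14282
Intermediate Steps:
q = 1/13 ≈ 0.076923
S(b) = -2 + b³ (S(b) = -2 + b*b² = -2 + b³)
Y(N) = 9 + N (Y(N) = N + 9 = 9 + N)
1/(Y(-20) + S(q)²) = 1/((9 - 20) + (-2 + (1/13)³)²) = 1/(-11 + (-2 + 1/2197)²) = 1/(-11 + (-4393/2197)²) = 1/(-11 + 19298449/4826809) = 1/(-33796450/4826809) = -4826809/33796450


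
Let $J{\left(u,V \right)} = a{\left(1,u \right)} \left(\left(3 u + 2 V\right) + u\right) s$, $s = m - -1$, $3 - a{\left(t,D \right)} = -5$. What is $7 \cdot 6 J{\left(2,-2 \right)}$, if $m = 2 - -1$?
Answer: $5376$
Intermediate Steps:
$a{\left(t,D \right)} = 8$ ($a{\left(t,D \right)} = 3 - -5 = 3 + 5 = 8$)
$m = 3$ ($m = 2 + 1 = 3$)
$s = 4$ ($s = 3 - -1 = 3 + 1 = 4$)
$J{\left(u,V \right)} = 64 V + 128 u$ ($J{\left(u,V \right)} = 8 \left(\left(3 u + 2 V\right) + u\right) 4 = 8 \left(\left(2 V + 3 u\right) + u\right) 4 = 8 \left(2 V + 4 u\right) 4 = \left(16 V + 32 u\right) 4 = 64 V + 128 u$)
$7 \cdot 6 J{\left(2,-2 \right)} = 7 \cdot 6 \left(64 \left(-2\right) + 128 \cdot 2\right) = 42 \left(-128 + 256\right) = 42 \cdot 128 = 5376$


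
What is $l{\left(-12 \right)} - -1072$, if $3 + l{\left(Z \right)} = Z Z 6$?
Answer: $1933$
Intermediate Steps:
$l{\left(Z \right)} = -3 + 6 Z^{2}$ ($l{\left(Z \right)} = -3 + Z Z 6 = -3 + Z^{2} \cdot 6 = -3 + 6 Z^{2}$)
$l{\left(-12 \right)} - -1072 = \left(-3 + 6 \left(-12\right)^{2}\right) - -1072 = \left(-3 + 6 \cdot 144\right) + 1072 = \left(-3 + 864\right) + 1072 = 861 + 1072 = 1933$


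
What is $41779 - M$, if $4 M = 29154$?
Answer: $\frac{68981}{2} \approx 34491.0$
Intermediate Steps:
$M = \frac{14577}{2}$ ($M = \frac{1}{4} \cdot 29154 = \frac{14577}{2} \approx 7288.5$)
$41779 - M = 41779 - \frac{14577}{2} = \frac{68981}{2}$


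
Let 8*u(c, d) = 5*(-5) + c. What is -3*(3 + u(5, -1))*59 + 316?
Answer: 455/2 ≈ 227.50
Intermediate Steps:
u(c, d) = -25/8 + c/8 (u(c, d) = (5*(-5) + c)/8 = (-25 + c)/8 = -25/8 + c/8)
-3*(3 + u(5, -1))*59 + 316 = -3*(3 + (-25/8 + (⅛)*5))*59 + 316 = -3*(3 + (-25/8 + 5/8))*59 + 316 = -3*(3 - 5/2)*59 + 316 = -3*½*59 + 316 = -3/2*59 + 316 = -177/2 + 316 = 455/2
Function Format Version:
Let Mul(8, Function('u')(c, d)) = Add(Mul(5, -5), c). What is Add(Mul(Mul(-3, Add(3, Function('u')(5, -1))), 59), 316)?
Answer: Rational(455, 2) ≈ 227.50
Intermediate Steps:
Function('u')(c, d) = Add(Rational(-25, 8), Mul(Rational(1, 8), c)) (Function('u')(c, d) = Mul(Rational(1, 8), Add(Mul(5, -5), c)) = Mul(Rational(1, 8), Add(-25, c)) = Add(Rational(-25, 8), Mul(Rational(1, 8), c)))
Add(Mul(Mul(-3, Add(3, Function('u')(5, -1))), 59), 316) = Add(Mul(Mul(-3, Add(3, Add(Rational(-25, 8), Mul(Rational(1, 8), 5)))), 59), 316) = Add(Mul(Mul(-3, Add(3, Add(Rational(-25, 8), Rational(5, 8)))), 59), 316) = Add(Mul(Mul(-3, Add(3, Rational(-5, 2))), 59), 316) = Add(Mul(Mul(-3, Rational(1, 2)), 59), 316) = Add(Mul(Rational(-3, 2), 59), 316) = Add(Rational(-177, 2), 316) = Rational(455, 2)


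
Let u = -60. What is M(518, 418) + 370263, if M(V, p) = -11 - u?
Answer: 370312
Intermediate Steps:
M(V, p) = 49 (M(V, p) = -11 - 1*(-60) = -11 + 60 = 49)
M(518, 418) + 370263 = 49 + 370263 = 370312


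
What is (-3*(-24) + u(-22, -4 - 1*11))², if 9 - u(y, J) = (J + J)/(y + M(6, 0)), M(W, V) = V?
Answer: 767376/121 ≈ 6342.0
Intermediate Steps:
u(y, J) = 9 - 2*J/y (u(y, J) = 9 - (J + J)/(y + 0) = 9 - 2*J/y)
(-3*(-24) + u(-22, -4 - 1*11))² = (-3*(-24) + (9 - 2*(-4 - 1*11)/(-22)))² = (72 + (9 - 2*(-4 - 11)*(-1/22)))² = (72 + (9 - 2*(-15)*(-1/22)))² = (72 + (9 - 15/11))² = (72 + 84/11)² = (876/11)² = 767376/121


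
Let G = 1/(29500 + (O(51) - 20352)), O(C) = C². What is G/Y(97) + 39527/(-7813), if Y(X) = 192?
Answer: -89165315003/17624627904 ≈ -5.0591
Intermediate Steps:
G = 1/11749 (G = 1/(29500 + (51² - 20352)) = 1/(29500 + (2601 - 20352)) = 1/(29500 - 17751) = 1/11749 ≈ 8.5114e-5)
G/Y(97) + 39527/(-7813) = (1/11749)/192 + 39527/(-7813) = (1/11749)*(1/192) + 39527*(-1/7813) = 1/2255808 - 39527/7813 = -89165315003/17624627904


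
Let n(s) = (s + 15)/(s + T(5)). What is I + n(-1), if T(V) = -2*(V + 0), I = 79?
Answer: 855/11 ≈ 77.727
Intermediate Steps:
T(V) = -2*V
n(s) = (15 + s)/(-10 + s) (n(s) = (s + 15)/(s - 2*5) = (15 + s)/(s - 10) = (15 + s)/(-10 + s))
I + n(-1) = 79 + (15 - 1)/(-10 - 1) = 79 + 14/(-11) = 79 - 1/11*14 = 79 - 14/11 = 855/11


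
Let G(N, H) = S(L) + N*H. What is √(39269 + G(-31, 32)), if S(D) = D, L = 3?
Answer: 2*√9570 ≈ 195.65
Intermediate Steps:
G(N, H) = 3 + H*N (G(N, H) = 3 + N*H = 3 + H*N)
√(39269 + G(-31, 32)) = √(39269 + (3 + 32*(-31))) = √(39269 + (3 - 992)) = √(39269 - 989) = √38280 = 2*√9570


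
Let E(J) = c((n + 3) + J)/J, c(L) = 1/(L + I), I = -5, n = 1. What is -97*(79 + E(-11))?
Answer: -1011613/132 ≈ -7663.7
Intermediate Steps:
c(L) = 1/(-5 + L) (c(L) = 1/(L - 5) = 1/(-5 + L))
E(J) = 1/(J*(-1 + J)) (E(J) = 1/((-5 + ((1 + 3) + J))*J) = 1/((-5 + (4 + J))*J) = 1/((-1 + J)*J) = 1/(J*(-1 + J)))
-97*(79 + E(-11)) = -97*(79 + 1/((-11)*(-1 - 11))) = -97*(79 - 1/11/(-12)) = -97*(79 - 1/11*(-1/12)) = -97*(79 + 1/132) = -97*10429/132 = -1011613/132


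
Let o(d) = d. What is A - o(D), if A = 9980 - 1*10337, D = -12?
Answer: -345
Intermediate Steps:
A = -357 (A = 9980 - 10337 = -357)
A - o(D) = -357 - 1*(-12) = -357 + 12 = -345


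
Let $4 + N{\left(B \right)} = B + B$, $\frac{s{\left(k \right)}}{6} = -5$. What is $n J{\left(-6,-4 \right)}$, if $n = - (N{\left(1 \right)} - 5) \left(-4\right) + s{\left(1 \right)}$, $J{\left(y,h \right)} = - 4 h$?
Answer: $-928$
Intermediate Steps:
$s{\left(k \right)} = -30$ ($s{\left(k \right)} = 6 \left(-5\right) = -30$)
$N{\left(B \right)} = -4 + 2 B$ ($N{\left(B \right)} = -4 + \left(B + B\right) = -4 + 2 B$)
$n = -58$ ($n = - (\left(-4 + 2 \cdot 1\right) - 5) \left(-4\right) - 30 = - (\left(-4 + 2\right) - 5) \left(-4\right) - 30 = - (-2 - 5) \left(-4\right) - 30 = \left(-1\right) \left(-7\right) \left(-4\right) - 30 = 7 \left(-4\right) - 30 = -28 - 30 = -58$)
$n J{\left(-6,-4 \right)} = - 58 \left(\left(-4\right) \left(-4\right)\right) = \left(-58\right) 16 = -928$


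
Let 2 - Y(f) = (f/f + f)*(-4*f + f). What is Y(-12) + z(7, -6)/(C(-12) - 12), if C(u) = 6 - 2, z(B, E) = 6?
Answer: 1589/4 ≈ 397.25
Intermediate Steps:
C(u) = 4
Y(f) = 2 + 3*f*(1 + f) (Y(f) = 2 - (f/f + f)*(-4*f + f) = 2 - (1 + f)*(-3*f) = 2 - (-3)*f*(1 + f) = 2 + 3*f*(1 + f))
Y(-12) + z(7, -6)/(C(-12) - 12) = (2 + 3*(-12) + 3*(-12)**2) + 6/(4 - 12) = (2 - 36 + 3*144) + 6/(-8) = (2 - 36 + 432) + 6*(-1/8) = 398 - 3/4 = 1589/4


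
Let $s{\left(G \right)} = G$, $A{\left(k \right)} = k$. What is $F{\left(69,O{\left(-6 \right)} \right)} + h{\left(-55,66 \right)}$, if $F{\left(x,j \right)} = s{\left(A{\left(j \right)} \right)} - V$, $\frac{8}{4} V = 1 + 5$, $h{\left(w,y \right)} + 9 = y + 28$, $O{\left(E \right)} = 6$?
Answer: $88$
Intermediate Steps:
$h{\left(w,y \right)} = 19 + y$ ($h{\left(w,y \right)} = -9 + \left(y + 28\right) = -9 + \left(28 + y\right) = 19 + y$)
$V = 3$ ($V = \frac{1 + 5}{2} = \frac{1}{2} \cdot 6 = 3$)
$F{\left(x,j \right)} = -3 + j$ ($F{\left(x,j \right)} = j - 3 = -3 + j$)
$F{\left(69,O{\left(-6 \right)} \right)} + h{\left(-55,66 \right)} = \left(-3 + 6\right) + \left(19 + 66\right) = 3 + 85 = 88$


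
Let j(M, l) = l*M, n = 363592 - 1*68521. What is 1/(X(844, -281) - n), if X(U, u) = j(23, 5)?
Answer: -1/294956 ≈ -3.3903e-6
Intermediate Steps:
n = 295071 (n = 363592 - 68521 = 295071)
j(M, l) = M*l
X(U, u) = 115 (X(U, u) = 23*5 = 115)
1/(X(844, -281) - n) = 1/(115 - 1*295071) = 1/(115 - 295071) = 1/(-294956) = -1/294956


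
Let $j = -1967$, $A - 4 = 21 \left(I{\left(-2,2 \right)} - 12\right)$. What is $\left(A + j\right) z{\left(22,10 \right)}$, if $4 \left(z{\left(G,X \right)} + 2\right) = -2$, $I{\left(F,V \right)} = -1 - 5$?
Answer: $\frac{11705}{2} \approx 5852.5$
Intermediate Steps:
$I{\left(F,V \right)} = -6$ ($I{\left(F,V \right)} = -1 - 5 = -6$)
$z{\left(G,X \right)} = - \frac{5}{2}$ ($z{\left(G,X \right)} = -2 + \frac{1}{4} \left(-2\right) = -2 - \frac{1}{2} = - \frac{5}{2}$)
$A = -374$ ($A = 4 + 21 \left(-6 - 12\right) = 4 + 21 \left(-18\right) = 4 - 378 = -374$)
$\left(A + j\right) z{\left(22,10 \right)} = \left(-374 - 1967\right) \left(- \frac{5}{2}\right) = \left(-2341\right) \left(- \frac{5}{2}\right) = \frac{11705}{2}$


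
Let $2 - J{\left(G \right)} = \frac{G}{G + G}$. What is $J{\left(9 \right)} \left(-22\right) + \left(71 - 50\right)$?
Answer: $-12$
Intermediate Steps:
$J{\left(G \right)} = \frac{3}{2}$ ($J{\left(G \right)} = 2 - \frac{G}{G + G} = 2 - \frac{G}{2 G} = 2 - G \frac{1}{2 G} = 2 - \frac{1}{2} = \frac{3}{2}$)
$J{\left(9 \right)} \left(-22\right) + \left(71 - 50\right) = \frac{3}{2} \left(-22\right) + \left(71 - 50\right) = -33 + \left(71 - 50\right) = -33 + 21 = -12$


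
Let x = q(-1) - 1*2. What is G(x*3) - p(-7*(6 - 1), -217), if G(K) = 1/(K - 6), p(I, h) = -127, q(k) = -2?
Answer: 2285/18 ≈ 126.94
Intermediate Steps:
x = -4 (x = -2 - 1*2 = -2 - 2 = -4)
G(K) = 1/(-6 + K)
G(x*3) - p(-7*(6 - 1), -217) = 1/(-6 - 4*3) - 1*(-127) = 1/(-6 - 12) + 127 = 1/(-18) + 127 = -1/18 + 127 = 2285/18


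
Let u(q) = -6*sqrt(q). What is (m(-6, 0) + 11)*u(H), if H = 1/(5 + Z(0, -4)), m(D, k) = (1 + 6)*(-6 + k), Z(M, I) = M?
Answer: 186*sqrt(5)/5 ≈ 83.182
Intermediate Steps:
m(D, k) = -42 + 7*k (m(D, k) = 7*(-6 + k) = -42 + 7*k)
H = 1/5 (H = 1/(5 + 0) = 1/5 ≈ 0.20000)
(m(-6, 0) + 11)*u(H) = ((-42 + 7*0) + 11)*(-6*sqrt(5)/5) = ((-42 + 0) + 11)*(-6*sqrt(5)/5) = (-42 + 11)*(-6*sqrt(5)/5) = -(-186)*sqrt(5)/5 = 186*sqrt(5)/5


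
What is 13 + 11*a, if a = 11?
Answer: 134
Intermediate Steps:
13 + 11*a = 13 + 11*11 = 13 + 121 = 134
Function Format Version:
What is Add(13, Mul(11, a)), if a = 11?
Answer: 134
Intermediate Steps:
Add(13, Mul(11, a)) = Add(13, Mul(11, 11)) = Add(13, 121) = 134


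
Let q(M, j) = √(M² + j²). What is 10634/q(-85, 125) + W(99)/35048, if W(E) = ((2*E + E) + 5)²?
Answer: 22801/8762 + 5317*√914/2285 ≈ 72.951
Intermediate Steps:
W(E) = (5 + 3*E)² (W(E) = (3*E + 5)² = (5 + 3*E)²)
10634/q(-85, 125) + W(99)/35048 = 10634/(√((-85)² + 125²)) + (5 + 3*99)²/35048 = 10634/(√(7225 + 15625)) + (5 + 297)²*(1/35048) = 10634/(√22850) + 302²*(1/35048) = 10634/((5*√914)) + 91204*(1/35048) = 10634*(√914/4570) + 22801/8762 = 5317*√914/2285 + 22801/8762 = 22801/8762 + 5317*√914/2285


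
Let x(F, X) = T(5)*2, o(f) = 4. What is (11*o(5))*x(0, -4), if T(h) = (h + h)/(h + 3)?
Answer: 110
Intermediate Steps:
T(h) = 2*h/(3 + h) (T(h) = (2*h)/(3 + h) = 2*h/(3 + h))
x(F, X) = 5/2 (x(F, X) = (2*5/(3 + 5))*2 = (2*5/8)*2 = (2*5*(⅛))*2 = (5/4)*2 = 5/2)
(11*o(5))*x(0, -4) = (11*4)*(5/2) = 44*(5/2) = 110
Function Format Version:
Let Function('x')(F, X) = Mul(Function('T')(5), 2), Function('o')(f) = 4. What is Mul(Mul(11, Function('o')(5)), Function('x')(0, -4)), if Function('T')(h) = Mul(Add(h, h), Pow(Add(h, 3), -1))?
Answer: 110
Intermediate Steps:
Function('T')(h) = Mul(2, h, Pow(Add(3, h), -1)) (Function('T')(h) = Mul(Mul(2, h), Pow(Add(3, h), -1)) = Mul(2, h, Pow(Add(3, h), -1)))
Function('x')(F, X) = Rational(5, 2) (Function('x')(F, X) = Mul(Mul(2, 5, Pow(Add(3, 5), -1)), 2) = Mul(Mul(2, 5, Pow(8, -1)), 2) = Mul(Mul(2, 5, Rational(1, 8)), 2) = Mul(Rational(5, 4), 2) = Rational(5, 2))
Mul(Mul(11, Function('o')(5)), Function('x')(0, -4)) = Mul(Mul(11, 4), Rational(5, 2)) = Mul(44, Rational(5, 2)) = 110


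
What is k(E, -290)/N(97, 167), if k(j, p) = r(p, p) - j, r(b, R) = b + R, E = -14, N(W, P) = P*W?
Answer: -566/16199 ≈ -0.034940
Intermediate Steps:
r(b, R) = R + b
k(j, p) = -j + 2*p (k(j, p) = (p + p) - j = 2*p - j = -j + 2*p)
k(E, -290)/N(97, 167) = (-1*(-14) + 2*(-290))/((167*97)) = (14 - 580)/16199 = -566*1/16199 = -566/16199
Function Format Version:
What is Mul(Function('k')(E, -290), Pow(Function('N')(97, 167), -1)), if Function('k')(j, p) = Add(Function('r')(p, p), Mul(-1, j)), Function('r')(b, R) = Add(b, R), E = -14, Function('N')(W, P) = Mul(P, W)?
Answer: Rational(-566, 16199) ≈ -0.034940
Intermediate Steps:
Function('r')(b, R) = Add(R, b)
Function('k')(j, p) = Add(Mul(-1, j), Mul(2, p)) (Function('k')(j, p) = Add(Add(p, p), Mul(-1, j)) = Add(Mul(2, p), Mul(-1, j)) = Add(Mul(-1, j), Mul(2, p)))
Mul(Function('k')(E, -290), Pow(Function('N')(97, 167), -1)) = Mul(Add(Mul(-1, -14), Mul(2, -290)), Pow(Mul(167, 97), -1)) = Mul(Add(14, -580), Pow(16199, -1)) = Mul(-566, Rational(1, 16199)) = Rational(-566, 16199)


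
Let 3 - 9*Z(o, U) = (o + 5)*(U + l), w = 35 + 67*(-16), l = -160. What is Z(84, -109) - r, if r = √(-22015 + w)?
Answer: 23944/9 - 2*I*√5763 ≈ 2660.4 - 151.83*I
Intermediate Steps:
w = -1037 (w = 35 - 1072 = -1037)
Z(o, U) = ⅓ - (-160 + U)*(5 + o)/9 (Z(o, U) = ⅓ - (o + 5)*(U - 160)/9 = ⅓ - (5 + o)*(-160 + U)/9 = ⅓ - (-160 + U)*(5 + o)/9)
r = 2*I*√5763 (r = √(-22015 - 1037) = √(-23052) = 2*I*√5763 ≈ 151.83*I)
Z(84, -109) - r = (803/9 - 5/9*(-109) + (160/9)*84 - ⅑*(-109)*84) - 2*I*√5763 = (803/9 + 545/9 + 4480/3 + 3052/3) - 2*I*√5763 = 23944/9 - 2*I*√5763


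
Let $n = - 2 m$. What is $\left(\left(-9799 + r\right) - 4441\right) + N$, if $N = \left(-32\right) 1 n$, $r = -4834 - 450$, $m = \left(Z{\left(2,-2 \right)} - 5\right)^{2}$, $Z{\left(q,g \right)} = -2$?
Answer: $-16388$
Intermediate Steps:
$m = 49$ ($m = \left(-2 - 5\right)^{2} = \left(-7\right)^{2} = 49$)
$r = -5284$ ($r = -4834 - 450 = -5284$)
$n = -98$ ($n = \left(-2\right) 49 = -98$)
$N = 3136$ ($N = \left(-32\right) 1 \left(-98\right) = \left(-32\right) \left(-98\right) = 3136$)
$\left(\left(-9799 + r\right) - 4441\right) + N = \left(\left(-9799 - 5284\right) - 4441\right) + 3136 = \left(-15083 - 4441\right) + 3136 = -19524 + 3136 = -16388$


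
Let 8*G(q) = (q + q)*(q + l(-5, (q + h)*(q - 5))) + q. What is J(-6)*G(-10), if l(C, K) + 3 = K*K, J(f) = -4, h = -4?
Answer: 440875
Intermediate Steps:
l(C, K) = -3 + K**2 (l(C, K) = -3 + K*K = -3 + K**2)
G(q) = q/8 + q*(-3 + q + (-5 + q)**2*(-4 + q)**2)/4 (G(q) = ((q + q)*(q + (-3 + ((q - 4)*(q - 5))**2)) + q)/8 = ((2*q)*(q + (-3 + ((-4 + q)*(-5 + q))**2)) + q)/8 = ((2*q)*(q + (-3 + ((-5 + q)*(-4 + q))**2)) + q)/8 = ((2*q)*(q + (-3 + (-5 + q)**2*(-4 + q)**2)) + q)/8 = ((2*q)*(-3 + q + (-5 + q)**2*(-4 + q)**2) + q)/8 = (2*q*(-3 + q + (-5 + q)**2*(-4 + q)**2) + q)/8 = (q + 2*q*(-3 + q + (-5 + q)**2*(-4 + q)**2))/8 = q/8 + q*(-3 + q + (-5 + q)**2*(-4 + q)**2)/4)
J(-6)*G(-10) = -(-10)*(-5 + 2*(-10) + 2*(20 + (-10)**2 - 9*(-10))**2)/2 = -(-10)*(-5 - 20 + 2*(20 + 100 + 90)**2)/2 = -(-10)*(-5 - 20 + 2*210**2)/2 = -(-10)*(-5 - 20 + 2*44100)/2 = -(-10)*(-5 - 20 + 88200)/2 = -(-10)*88175/2 = -4*(-440875/4) = 440875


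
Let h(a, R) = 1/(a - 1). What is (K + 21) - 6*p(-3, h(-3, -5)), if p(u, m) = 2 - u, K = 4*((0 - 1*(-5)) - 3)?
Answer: -1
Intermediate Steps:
h(a, R) = 1/(-1 + a)
K = 8 (K = 4*((0 + 5) - 3) = 4*(5 - 3) = 4*2 = 8)
(K + 21) - 6*p(-3, h(-3, -5)) = (8 + 21) - 6*(2 - 1*(-3)) = 29 - 6*(2 + 3) = 29 - 6*5 = 29 - 30 = -1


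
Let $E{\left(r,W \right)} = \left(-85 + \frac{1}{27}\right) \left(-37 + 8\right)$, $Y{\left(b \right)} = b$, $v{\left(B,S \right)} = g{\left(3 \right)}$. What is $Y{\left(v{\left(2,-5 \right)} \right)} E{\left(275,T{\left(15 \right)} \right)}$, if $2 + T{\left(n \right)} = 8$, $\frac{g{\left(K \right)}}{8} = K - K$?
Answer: $0$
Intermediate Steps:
$g{\left(K \right)} = 0$ ($g{\left(K \right)} = 8 \left(K - K\right) = 8 \cdot 0 = 0$)
$T{\left(n \right)} = 6$ ($T{\left(n \right)} = -2 + 8 = 6$)
$v{\left(B,S \right)} = 0$
$E{\left(r,W \right)} = \frac{66526}{27}$ ($E{\left(r,W \right)} = \left(-85 + \frac{1}{27}\right) \left(-29\right) = \left(- \frac{2294}{27}\right) \left(-29\right) = \frac{66526}{27}$)
$Y{\left(v{\left(2,-5 \right)} \right)} E{\left(275,T{\left(15 \right)} \right)} = 0 \cdot \frac{66526}{27} = 0$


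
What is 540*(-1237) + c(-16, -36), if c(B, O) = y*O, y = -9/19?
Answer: -12691296/19 ≈ -6.6796e+5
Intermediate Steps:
y = -9/19 (y = -9*1/19 = -9/19 ≈ -0.47368)
c(B, O) = -9*O/19
540*(-1237) + c(-16, -36) = 540*(-1237) - 9/19*(-36) = -667980 + 324/19 = -12691296/19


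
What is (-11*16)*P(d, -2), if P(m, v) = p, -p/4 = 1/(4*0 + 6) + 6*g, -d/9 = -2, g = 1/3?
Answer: 4576/3 ≈ 1525.3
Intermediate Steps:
g = 1/3 ≈ 0.33333
d = 18 (d = -9*(-2) = 18)
p = -26/3 (p = -4*(1/(4*0 + 6) + 6*(1/3)) = -4*(1/(0 + 6) + 2) = -4*(1/6 + 2) = -4*13/6 = -26/3 ≈ -8.6667)
P(m, v) = -26/3
(-11*16)*P(d, -2) = -11*16*(-26/3) = -176*(-26/3) = 4576/3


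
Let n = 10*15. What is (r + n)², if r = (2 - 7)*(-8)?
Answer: 36100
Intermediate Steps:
n = 150
r = 40 (r = -5*(-8) = 40)
(r + n)² = (40 + 150)² = 190² = 36100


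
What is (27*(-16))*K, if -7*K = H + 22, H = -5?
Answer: 7344/7 ≈ 1049.1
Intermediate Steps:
K = -17/7 (K = -(-5 + 22)/7 = -⅐*17 = -17/7 ≈ -2.4286)
(27*(-16))*K = (27*(-16))*(-17/7) = -432*(-17/7) = 7344/7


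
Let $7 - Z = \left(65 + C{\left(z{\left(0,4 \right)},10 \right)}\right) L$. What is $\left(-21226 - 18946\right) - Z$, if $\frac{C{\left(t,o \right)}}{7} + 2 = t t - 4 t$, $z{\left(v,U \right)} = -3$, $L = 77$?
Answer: $-24933$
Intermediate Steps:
$C{\left(t,o \right)} = -14 - 28 t + 7 t^{2}$ ($C{\left(t,o \right)} = -14 + 7 \left(t t - 4 t\right) = -14 + 7 \left(t^{2} - 4 t\right) = -14 + \left(- 28 t + 7 t^{2}\right) = -14 - 28 t + 7 t^{2}$)
$Z = -15239$ ($Z = 7 - \left(65 - \left(-70 - 63\right)\right) 77 = 7 - \left(65 + \left(-14 + 84 + 7 \cdot 9\right)\right) 77 = 7 - \left(65 + \left(-14 + 84 + 63\right)\right) 77 = 7 - \left(65 + 133\right) 77 = 7 - 198 \cdot 77 = 7 - 15246 = -15239$)
$\left(-21226 - 18946\right) - Z = \left(-21226 - 18946\right) - -15239 = -40172 + 15239 = -24933$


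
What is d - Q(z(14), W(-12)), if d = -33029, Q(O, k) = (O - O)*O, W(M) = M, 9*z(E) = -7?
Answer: -33029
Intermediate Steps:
z(E) = -7/9 (z(E) = (⅑)*(-7) = -7/9)
Q(O, k) = 0 (Q(O, k) = 0*O = 0)
d - Q(z(14), W(-12)) = -33029 - 1*0 = -33029 + 0 = -33029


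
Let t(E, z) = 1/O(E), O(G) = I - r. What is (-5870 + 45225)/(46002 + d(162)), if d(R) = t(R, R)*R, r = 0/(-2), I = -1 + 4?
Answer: 39355/46056 ≈ 0.85450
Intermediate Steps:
I = 3
r = 0 (r = 0*(-½) = 0)
O(G) = 3 (O(G) = 3 - 1*0 = 3 + 0 = 3)
t(E, z) = ⅓ (t(E, z) = 1/3 = ⅓)
d(R) = R/3
(-5870 + 45225)/(46002 + d(162)) = (-5870 + 45225)/(46002 + (⅓)*162) = 39355/(46002 + 54) = 39355/46056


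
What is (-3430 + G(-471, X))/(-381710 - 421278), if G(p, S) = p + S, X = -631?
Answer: 11/1949 ≈ 0.0056439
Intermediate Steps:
G(p, S) = S + p
(-3430 + G(-471, X))/(-381710 - 421278) = (-3430 + (-631 - 471))/(-381710 - 421278) = (-3430 - 1102)/(-802988) = -4532*(-1/802988) = 11/1949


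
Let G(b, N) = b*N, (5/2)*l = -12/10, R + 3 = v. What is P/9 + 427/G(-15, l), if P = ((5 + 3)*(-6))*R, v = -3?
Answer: 3287/36 ≈ 91.306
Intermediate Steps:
R = -6 (R = -3 - 3 = -6)
l = -12/25 (l = 2*(-12/10)/5 = 2*(-12*⅒)/5 = (⅖)*(-6/5) = -12/25 ≈ -0.48000)
P = 288 (P = ((5 + 3)*(-6))*(-6) = (8*(-6))*(-6) = -48*(-6) = 288)
G(b, N) = N*b
P/9 + 427/G(-15, l) = 288/9 + 427/((-12/25*(-15))) = 288*(⅑) + 427/(36/5) = 32 + 427*(5/36) = 32 + 2135/36 = 3287/36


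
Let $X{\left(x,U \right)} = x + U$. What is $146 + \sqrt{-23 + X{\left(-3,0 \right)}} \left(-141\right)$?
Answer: $146 - 141 i \sqrt{26} \approx 146.0 - 718.96 i$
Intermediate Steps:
$X{\left(x,U \right)} = U + x$
$146 + \sqrt{-23 + X{\left(-3,0 \right)}} \left(-141\right) = 146 + \sqrt{-23 + \left(0 - 3\right)} \left(-141\right) = 146 + \sqrt{-23 - 3} \left(-141\right) = 146 + \sqrt{-26} \left(-141\right) = 146 + i \sqrt{26} \left(-141\right) = 146 - 141 i \sqrt{26}$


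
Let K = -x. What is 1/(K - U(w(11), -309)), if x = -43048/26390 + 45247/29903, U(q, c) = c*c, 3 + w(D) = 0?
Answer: -394570085/37673899687878 ≈ -1.0473e-5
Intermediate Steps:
w(D) = -3 (w(D) = -3 + 0 = -3)
U(q, c) = c**2
x = -46598007/394570085 (x = -43048*1/26390 + 45247*(1/29903) = -21524/13195 + 45247/29903 = -46598007/394570085 ≈ -0.11810)
K = 46598007/394570085 (K = -1*(-46598007/394570085) = 46598007/394570085 ≈ 0.11810)
1/(K - U(w(11), -309)) = 1/(46598007/394570085 - 1*(-309)**2) = 1/(46598007/394570085 - 1*95481) = 1/(46598007/394570085 - 95481) = 1/(-37673899687878/394570085) = -394570085/37673899687878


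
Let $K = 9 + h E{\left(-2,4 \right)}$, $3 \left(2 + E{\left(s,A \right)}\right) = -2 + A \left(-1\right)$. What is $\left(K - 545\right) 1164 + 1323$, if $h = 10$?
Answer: $-669141$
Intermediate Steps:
$E{\left(s,A \right)} = - \frac{8}{3} - \frac{A}{3}$ ($E{\left(s,A \right)} = -2 + \frac{-2 + A \left(-1\right)}{3} = -2 + \frac{-2 - A}{3} = -2 - \left(\frac{2}{3} + \frac{A}{3}\right) = - \frac{8}{3} - \frac{A}{3}$)
$K = -31$ ($K = 9 + 10 \left(- \frac{8}{3} - \frac{4}{3}\right) = 9 + 10 \left(-4\right) = 9 - 40 = -31$)
$\left(K - 545\right) 1164 + 1323 = \left(-31 - 545\right) 1164 + 1323 = \left(-576\right) 1164 + 1323 = -670464 + 1323 = -669141$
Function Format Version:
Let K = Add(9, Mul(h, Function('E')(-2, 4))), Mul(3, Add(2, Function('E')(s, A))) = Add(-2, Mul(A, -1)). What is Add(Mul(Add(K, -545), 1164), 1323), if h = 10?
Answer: -669141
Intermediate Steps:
Function('E')(s, A) = Add(Rational(-8, 3), Mul(Rational(-1, 3), A)) (Function('E')(s, A) = Add(-2, Mul(Rational(1, 3), Add(-2, Mul(A, -1)))) = Add(-2, Mul(Rational(1, 3), Add(-2, Mul(-1, A)))) = Add(-2, Add(Rational(-2, 3), Mul(Rational(-1, 3), A))) = Add(Rational(-8, 3), Mul(Rational(-1, 3), A)))
K = -31 (K = Add(9, Mul(10, Add(Rational(-8, 3), Mul(Rational(-1, 3), 4)))) = Add(9, Mul(10, Add(Rational(-8, 3), Rational(-4, 3)))) = Add(9, Mul(10, -4)) = Add(9, -40) = -31)
Add(Mul(Add(K, -545), 1164), 1323) = Add(Mul(Add(-31, -545), 1164), 1323) = Add(Mul(-576, 1164), 1323) = Add(-670464, 1323) = -669141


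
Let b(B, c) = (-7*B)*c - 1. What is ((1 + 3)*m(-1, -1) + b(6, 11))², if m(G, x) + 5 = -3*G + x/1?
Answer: 225625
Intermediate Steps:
m(G, x) = -5 + x - 3*G (m(G, x) = -5 + (-3*G + x/1) = -5 + (-3*G + 1*x) = -5 + (-3*G + x) = -5 + (x - 3*G) = -5 + x - 3*G)
b(B, c) = -1 - 7*B*c (b(B, c) = -7*B*c - 1 = -1 - 7*B*c)
((1 + 3)*m(-1, -1) + b(6, 11))² = ((1 + 3)*(-5 - 1 - 3*(-1)) + (-1 - 7*6*11))² = (4*(-5 - 1 + 3) + (-1 - 462))² = (4*(-3) - 463)² = (-12 - 463)² = (-475)² = 225625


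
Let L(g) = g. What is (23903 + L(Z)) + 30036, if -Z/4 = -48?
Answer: 54131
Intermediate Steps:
Z = 192 (Z = -4*(-48) = 192)
(23903 + L(Z)) + 30036 = (23903 + 192) + 30036 = 24095 + 30036 = 54131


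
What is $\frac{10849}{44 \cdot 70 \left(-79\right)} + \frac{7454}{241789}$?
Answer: $- \frac{809461581}{58832099480} \approx -0.013759$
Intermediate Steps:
$\frac{10849}{44 \cdot 70 \left(-79\right)} + \frac{7454}{241789} = \frac{10849}{3080 \left(-79\right)} + 7454 \cdot \frac{1}{241789} = \frac{10849}{-243320} + \frac{7454}{241789} = 10849 \left(- \frac{1}{243320}\right) + \frac{7454}{241789} = - \frac{10849}{243320} + \frac{7454}{241789} = - \frac{809461581}{58832099480}$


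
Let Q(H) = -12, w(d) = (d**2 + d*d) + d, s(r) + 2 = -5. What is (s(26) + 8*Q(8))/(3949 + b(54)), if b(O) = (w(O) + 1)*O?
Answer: -103/321847 ≈ -0.00032003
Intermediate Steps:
s(r) = -7 (s(r) = -2 - 5 = -7)
w(d) = d + 2*d**2 (w(d) = (d**2 + d**2) + d = 2*d**2 + d = d + 2*d**2)
b(O) = O*(1 + O*(1 + 2*O)) (b(O) = (O*(1 + 2*O) + 1)*O = (1 + O*(1 + 2*O))*O = O*(1 + O*(1 + 2*O)))
(s(26) + 8*Q(8))/(3949 + b(54)) = (-7 + 8*(-12))/(3949 + 54*(1 + 54*(1 + 2*54))) = (-7 - 96)/(3949 + 54*(1 + 54*(1 + 108))) = -103/(3949 + 54*(1 + 54*109)) = -103/(3949 + 54*(1 + 5886)) = -103/(3949 + 54*5887) = -103/(3949 + 317898) = -103/321847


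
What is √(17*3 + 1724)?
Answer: 5*√71 ≈ 42.131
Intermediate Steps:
√(17*3 + 1724) = √(51 + 1724) = √1775 = 5*√71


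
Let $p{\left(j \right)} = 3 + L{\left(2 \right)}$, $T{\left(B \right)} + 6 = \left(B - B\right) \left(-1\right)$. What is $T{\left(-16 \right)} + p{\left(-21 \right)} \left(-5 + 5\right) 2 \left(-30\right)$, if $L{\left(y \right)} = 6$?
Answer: $-6$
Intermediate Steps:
$T{\left(B \right)} = -6$ ($T{\left(B \right)} = -6 + \left(B - B\right) \left(-1\right) = -6 + 0 \left(-1\right) = -6 + 0 = -6$)
$p{\left(j \right)} = 9$ ($p{\left(j \right)} = 3 + 6 = 9$)
$T{\left(-16 \right)} + p{\left(-21 \right)} \left(-5 + 5\right) 2 \left(-30\right) = -6 + 9 \left(-5 + 5\right) 2 \left(-30\right) = -6 + 9 \cdot 0 \cdot 2 \left(-30\right) = -6 + 9 \cdot 0 \left(-30\right) = -6 + 9 \cdot 0 = -6 + 0 = -6$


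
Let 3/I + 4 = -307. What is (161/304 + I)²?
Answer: 2416607281/8938567936 ≈ 0.27036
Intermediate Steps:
I = -3/311 (I = 3/(-4 - 307) = 3/(-311) = 3*(-1/311) = -3/311 ≈ -0.0096463)
(161/304 + I)² = (161/304 - 3/311)² = (49159/94544)² = 2416607281/8938567936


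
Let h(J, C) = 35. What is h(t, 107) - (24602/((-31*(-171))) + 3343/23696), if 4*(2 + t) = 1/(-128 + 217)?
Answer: 3795747125/125612496 ≈ 30.218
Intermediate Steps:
t = -711/356 (t = -2 + 1/(4*(-128 + 217)) = -2 + (¼)/89 = -2 + (¼)*(1/89) = -2 + 1/356 = -711/356 ≈ -1.9972)
h(t, 107) - (24602/((-31*(-171))) + 3343/23696) = 35 - (24602/((-31*(-171))) + 3343/23696) = 35 - (24602/5301 + 3343*(1/23696)) = 35 - (24602*(1/5301) + 3343/23696) = 35 - (24602/5301 + 3343/23696) = 35 - 1*600690235/125612496 = 35 - 600690235/125612496 = 3795747125/125612496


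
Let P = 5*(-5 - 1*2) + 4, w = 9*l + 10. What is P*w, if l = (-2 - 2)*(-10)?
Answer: -11470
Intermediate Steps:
l = 40 (l = -4*(-10) = 40)
w = 370 (w = 9*40 + 10 = 360 + 10 = 370)
P = -31 (P = 5*(-5 - 2) + 4 = 5*(-7) + 4 = -35 + 4 = -31)
P*w = -31*370 = -11470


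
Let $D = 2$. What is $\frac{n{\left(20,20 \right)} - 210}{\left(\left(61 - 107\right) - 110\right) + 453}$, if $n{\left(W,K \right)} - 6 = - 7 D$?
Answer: $- \frac{218}{297} \approx -0.73401$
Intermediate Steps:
$n{\left(W,K \right)} = -8$ ($n{\left(W,K \right)} = 6 - 14 = -8$)
$\frac{n{\left(20,20 \right)} - 210}{\left(\left(61 - 107\right) - 110\right) + 453} = \frac{-8 - 210}{\left(\left(61 - 107\right) - 110\right) + 453} = - \frac{218}{\left(-46 - 110\right) + 453} = - \frac{218}{-156 + 453} = - \frac{218}{297}$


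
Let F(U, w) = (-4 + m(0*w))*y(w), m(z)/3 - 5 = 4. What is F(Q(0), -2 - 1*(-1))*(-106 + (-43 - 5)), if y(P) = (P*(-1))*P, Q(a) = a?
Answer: 3542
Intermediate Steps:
m(z) = 27 (m(z) = 15 + 3*4 = 15 + 12 = 27)
y(P) = -P² (y(P) = (-P)*P = -P²)
F(U, w) = -23*w² (F(U, w) = (-4 + 27)*(-w²) = 23*(-w²) = -23*w²)
F(Q(0), -2 - 1*(-1))*(-106 + (-43 - 5)) = (-23*(-2 - 1*(-1))²)*(-106 + (-43 - 5)) = (-23*(-2 + 1)²)*(-106 - 48) = -23*(-1)²*(-154) = -23*1*(-154) = -23*(-154) = 3542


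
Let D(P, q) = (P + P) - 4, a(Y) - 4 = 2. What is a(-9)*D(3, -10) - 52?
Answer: -40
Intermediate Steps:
a(Y) = 6 (a(Y) = 4 + 2 = 6)
D(P, q) = -4 + 2*P (D(P, q) = 2*P - 4 = -4 + 2*P)
a(-9)*D(3, -10) - 52 = 6*(-4 + 2*3) - 52 = 6*(-4 + 6) - 52 = 6*2 - 52 = 12 - 52 = -40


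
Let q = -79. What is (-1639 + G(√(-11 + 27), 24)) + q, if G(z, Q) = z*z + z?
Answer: -1698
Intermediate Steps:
G(z, Q) = z + z² (G(z, Q) = z² + z = z + z²)
(-1639 + G(√(-11 + 27), 24)) + q = (-1639 + √(-11 + 27)*(1 + √(-11 + 27))) - 79 = (-1639 + √16*(1 + √16)) - 79 = (-1639 + 4*(1 + 4)) - 79 = (-1639 + 4*5) - 79 = (-1639 + 20) - 79 = -1619 - 79 = -1698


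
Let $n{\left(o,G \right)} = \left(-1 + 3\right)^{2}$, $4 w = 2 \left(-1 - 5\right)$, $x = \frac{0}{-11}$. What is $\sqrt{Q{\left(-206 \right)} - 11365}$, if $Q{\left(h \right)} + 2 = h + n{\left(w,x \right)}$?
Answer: $i \sqrt{11569} \approx 107.56 i$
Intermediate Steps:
$x = 0$ ($x = 0 \left(- \frac{1}{11}\right) = 0$)
$w = -3$ ($w = \frac{2 \left(-1 - 5\right)}{4} = \frac{2 \left(-6\right)}{4} = \frac{1}{4} \left(-12\right) = -3$)
$n{\left(o,G \right)} = 4$ ($n{\left(o,G \right)} = 2^{2} = 4$)
$Q{\left(h \right)} = 2 + h$ ($Q{\left(h \right)} = -2 + \left(h + 4\right) = -2 + \left(4 + h\right) = 2 + h$)
$\sqrt{Q{\left(-206 \right)} - 11365} = \sqrt{\left(2 - 206\right) - 11365} = \sqrt{-204 - 11365} = \sqrt{-11569} = i \sqrt{11569}$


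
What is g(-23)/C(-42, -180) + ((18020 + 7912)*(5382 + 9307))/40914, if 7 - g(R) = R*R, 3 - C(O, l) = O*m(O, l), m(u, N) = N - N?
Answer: 62299352/6819 ≈ 9136.1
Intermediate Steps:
m(u, N) = 0
C(O, l) = 3 (C(O, l) = 3 - O*0 = 3 - 1*0 = 3 + 0 = 3)
g(R) = 7 - R² (g(R) = 7 - R*R = 7 - R²)
g(-23)/C(-42, -180) + ((18020 + 7912)*(5382 + 9307))/40914 = (7 - 1*(-23)²)/3 + ((18020 + 7912)*(5382 + 9307))/40914 = (7 - 1*529)*(⅓) + (25932*14689)*(1/40914) = (7 - 529)*(⅓) + 380915148*(1/40914) = -522*⅓ + 63485858/6819 = -174 + 63485858/6819 = 62299352/6819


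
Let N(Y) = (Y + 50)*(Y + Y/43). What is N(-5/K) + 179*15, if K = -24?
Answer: 16691795/6192 ≈ 2695.7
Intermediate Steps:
N(Y) = 44*Y*(50 + Y)/43 (N(Y) = (50 + Y)*(Y + Y*(1/43)) = (50 + Y)*(Y + Y/43) = (50 + Y)*(44*Y/43) = 44*Y*(50 + Y)/43)
N(-5/K) + 179*15 = 44*(-5/(-24))*(50 - 5/(-24))/43 + 179*15 = 44*(-5*(-1/24))*(50 - 5*(-1/24))/43 + 2685 = (44/43)*(5/24)*(50 + 5/24) + 2685 = (44/43)*(5/24)*(1205/24) + 2685 = 66275/6192 + 2685 = 16691795/6192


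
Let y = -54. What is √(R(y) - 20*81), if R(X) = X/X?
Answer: I*√1619 ≈ 40.237*I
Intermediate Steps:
R(X) = 1
√(R(y) - 20*81) = √(1 - 20*81) = √(1 - 1620) = √(-1619) = I*√1619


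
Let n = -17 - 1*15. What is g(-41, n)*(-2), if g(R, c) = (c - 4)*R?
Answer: -2952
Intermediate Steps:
n = -32 (n = -17 - 15 = -32)
g(R, c) = R*(-4 + c) (g(R, c) = (-4 + c)*R = R*(-4 + c))
g(-41, n)*(-2) = -41*(-4 - 32)*(-2) = -41*(-36)*(-2) = 1476*(-2) = -2952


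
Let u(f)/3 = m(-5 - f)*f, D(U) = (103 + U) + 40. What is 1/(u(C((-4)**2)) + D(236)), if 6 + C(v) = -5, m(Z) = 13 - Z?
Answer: 1/148 ≈ 0.0067568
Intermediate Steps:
C(v) = -11 (C(v) = -6 - 5 = -11)
D(U) = 143 + U
u(f) = 3*f*(18 + f) (u(f) = 3*((13 - (-5 - f))*f) = 3*((13 + (5 + f))*f) = 3*((18 + f)*f) = 3*(f*(18 + f)) = 3*f*(18 + f))
1/(u(C((-4)**2)) + D(236)) = 1/(3*(-11)*(18 - 11) + (143 + 236)) = 1/(3*(-11)*7 + 379) = 1/(-231 + 379) = 1/148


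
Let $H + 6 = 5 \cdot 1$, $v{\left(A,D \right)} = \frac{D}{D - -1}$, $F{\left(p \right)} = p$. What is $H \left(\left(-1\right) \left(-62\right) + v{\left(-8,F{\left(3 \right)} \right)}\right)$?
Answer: $- \frac{251}{4} \approx -62.75$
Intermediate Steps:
$v{\left(A,D \right)} = \frac{D}{1 + D}$ ($v{\left(A,D \right)} = \frac{D}{D + 1} = \frac{D}{1 + D}$)
$H = -1$ ($H = -6 + 5 \cdot 1 = -6 + 5 = -1$)
$H \left(\left(-1\right) \left(-62\right) + v{\left(-8,F{\left(3 \right)} \right)}\right) = - (\left(-1\right) \left(-62\right) + \frac{3}{1 + 3}) = - (62 + \frac{3}{4}) = \left(-1\right) \frac{251}{4} = - \frac{251}{4}$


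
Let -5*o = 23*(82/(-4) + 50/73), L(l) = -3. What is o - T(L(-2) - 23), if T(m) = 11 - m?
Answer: 39529/730 ≈ 54.149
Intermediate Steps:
o = 66539/730 (o = -23*(82/(-4) + 50/73)/5 = -23*(82*(-¼) + 50*(1/73))/5 = -23*(-41/2 + 50/73)/5 = -23*(-2893)/(5*146) = -⅕*(-66539/146) = 66539/730 ≈ 91.149)
o - T(L(-2) - 23) = 66539/730 - (11 - (-3 - 23)) = 66539/730 - (11 - 1*(-26)) = 66539/730 - (11 + 26) = 66539/730 - 1*37 = 66539/730 - 37 = 39529/730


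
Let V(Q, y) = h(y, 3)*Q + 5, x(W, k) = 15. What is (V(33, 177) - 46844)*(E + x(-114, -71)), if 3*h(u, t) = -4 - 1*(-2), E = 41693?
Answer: -1954478588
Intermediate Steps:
h(u, t) = -2/3 (h(u, t) = (-4 - 1*(-2))/3 = (-4 + 2)/3 = (1/3)*(-2) = -2/3)
V(Q, y) = 5 - 2*Q/3 (V(Q, y) = -2*Q/3 + 5 = 5 - 2*Q/3)
(V(33, 177) - 46844)*(E + x(-114, -71)) = ((5 - 2/3*33) - 46844)*(41693 + 15) = ((5 - 22) - 46844)*41708 = (-17 - 46844)*41708 = -46861*41708 = -1954478588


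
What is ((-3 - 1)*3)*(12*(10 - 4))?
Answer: -864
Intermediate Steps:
((-3 - 1)*3)*(12*(10 - 4)) = (-4*3)*(12*6) = -12*72 = -864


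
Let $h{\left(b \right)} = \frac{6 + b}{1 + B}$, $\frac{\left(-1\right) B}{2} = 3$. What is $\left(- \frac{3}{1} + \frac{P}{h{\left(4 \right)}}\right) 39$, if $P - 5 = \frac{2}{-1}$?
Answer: $- \frac{351}{2} \approx -175.5$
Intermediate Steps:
$B = -6$ ($B = \left(-2\right) 3 = -6$)
$h{\left(b \right)} = - \frac{6}{5} - \frac{b}{5}$ ($h{\left(b \right)} = \frac{6 + b}{1 - 6} = \frac{6 + b}{-5} = \left(6 + b\right) \left(- \frac{1}{5}\right) = - \frac{6}{5} - \frac{b}{5}$)
$P = 3$ ($P = 5 + \frac{2}{-1} = 5 + 2 \left(-1\right) = 5 - 2 = 3$)
$\left(- \frac{3}{1} + \frac{P}{h{\left(4 \right)}}\right) 39 = \left(- \frac{3}{1} + \frac{3}{- \frac{6}{5} - \frac{4}{5}}\right) 39 = \left(\left(-3\right) 1 + \frac{3}{- \frac{6}{5} - \frac{4}{5}}\right) 39 = \left(-3 + \frac{3}{-2}\right) 39 = \left(-3 + 3 \left(- \frac{1}{2}\right)\right) 39 = \left(-3 - \frac{3}{2}\right) 39 = \left(- \frac{9}{2}\right) 39 = - \frac{351}{2}$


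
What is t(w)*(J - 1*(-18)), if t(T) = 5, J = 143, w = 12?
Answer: 805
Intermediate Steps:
t(w)*(J - 1*(-18)) = 5*(143 - 1*(-18)) = 5*(143 + 18) = 5*161 = 805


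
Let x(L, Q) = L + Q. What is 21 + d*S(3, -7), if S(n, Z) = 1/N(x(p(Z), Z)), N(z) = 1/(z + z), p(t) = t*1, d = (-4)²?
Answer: -427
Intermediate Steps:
d = 16
p(t) = t
N(z) = 1/(2*z)
S(n, Z) = 4*Z (S(n, Z) = 1/(1/(2*(Z + Z))) = 1/(1/(2*((2*Z)))) = 1/((1/(2*Z))/2) = 1/(1/(4*Z)) = 4*Z)
21 + d*S(3, -7) = 21 + 16*(4*(-7)) = 21 + 16*(-28) = 21 - 448 = -427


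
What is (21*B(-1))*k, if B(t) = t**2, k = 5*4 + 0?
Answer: 420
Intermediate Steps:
k = 20 (k = 20 + 0 = 20)
(21*B(-1))*k = (21*(-1)**2)*20 = (21*1)*20 = 21*20 = 420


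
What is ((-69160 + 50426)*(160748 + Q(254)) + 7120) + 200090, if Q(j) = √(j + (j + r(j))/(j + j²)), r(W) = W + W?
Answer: -3011245822 - 3306*√203915/5 ≈ -3.0115e+9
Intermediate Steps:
r(W) = 2*W
Q(j) = √(j + 3*j/(j + j²)) (Q(j) = √(j + (j + 2*j)/(j + j²)) = √(j + (3*j)/(j + j²)) = √(j + 3*j/(j + j²)))
((-69160 + 50426)*(160748 + Q(254)) + 7120) + 200090 = ((-69160 + 50426)*(160748 + √((3 + 254*(1 + 254))/(1 + 254))) + 7120) + 200090 = (-18734*(160748 + √((3 + 254*255)/255)) + 7120) + 200090 = (-18734*(160748 + √((3 + 64770)/255)) + 7120) + 200090 = (-18734*(160748 + √((1/255)*64773)) + 7120) + 200090 = (-18734*(160748 + √(21591/85)) + 7120) + 200090 = (-18734*(160748 + 3*√203915/85) + 7120) + 200090 = ((-3011453032 - 3306*√203915/5) + 7120) + 200090 = (-3011445912 - 3306*√203915/5) + 200090 = -3011245822 - 3306*√203915/5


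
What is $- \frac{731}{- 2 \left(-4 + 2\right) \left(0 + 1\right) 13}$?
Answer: $- \frac{731}{52} \approx -14.058$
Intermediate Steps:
$- \frac{731}{- 2 \left(-4 + 2\right) \left(0 + 1\right) 13} = - \frac{731}{- 2 \left(\left(-2\right) 1\right) 13} = - \frac{731}{\left(-2\right) \left(-2\right) 13} = - \frac{731}{4 \cdot 13} = - \frac{731}{52}$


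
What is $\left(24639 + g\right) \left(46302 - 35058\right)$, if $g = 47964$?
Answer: $816348132$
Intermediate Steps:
$\left(24639 + g\right) \left(46302 - 35058\right) = \left(24639 + 47964\right) \left(46302 - 35058\right) = 72603 \cdot 11244 = 816348132$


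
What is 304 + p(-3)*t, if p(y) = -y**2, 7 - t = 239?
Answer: 2392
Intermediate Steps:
t = -232 (t = 7 - 1*239 = 7 - 239 = -232)
304 + p(-3)*t = 304 - 1*(-3)**2*(-232) = 304 - 1*9*(-232) = 304 - 9*(-232) = 304 + 2088 = 2392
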